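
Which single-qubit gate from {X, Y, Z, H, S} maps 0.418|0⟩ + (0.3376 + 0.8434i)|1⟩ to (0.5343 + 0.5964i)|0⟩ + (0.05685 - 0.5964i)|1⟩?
H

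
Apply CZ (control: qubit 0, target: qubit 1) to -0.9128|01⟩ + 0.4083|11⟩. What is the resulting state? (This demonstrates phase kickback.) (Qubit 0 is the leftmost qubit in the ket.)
-0.9128|01⟩ - 0.4083|11⟩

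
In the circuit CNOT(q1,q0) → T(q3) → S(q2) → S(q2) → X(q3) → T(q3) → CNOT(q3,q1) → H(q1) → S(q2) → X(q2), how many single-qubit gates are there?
8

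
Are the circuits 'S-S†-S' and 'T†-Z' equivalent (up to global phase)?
No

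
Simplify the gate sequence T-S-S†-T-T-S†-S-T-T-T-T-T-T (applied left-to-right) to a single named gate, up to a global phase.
T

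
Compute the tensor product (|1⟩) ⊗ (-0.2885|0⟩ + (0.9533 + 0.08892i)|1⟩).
-0.2885|10⟩ + (0.9533 + 0.08892i)|11⟩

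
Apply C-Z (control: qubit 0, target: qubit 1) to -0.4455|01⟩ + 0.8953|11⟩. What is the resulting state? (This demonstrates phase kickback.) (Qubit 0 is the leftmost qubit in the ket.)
-0.4455|01⟩ - 0.8953|11⟩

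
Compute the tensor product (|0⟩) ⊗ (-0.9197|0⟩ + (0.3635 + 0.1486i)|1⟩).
-0.9197|00⟩ + (0.3635 + 0.1486i)|01⟩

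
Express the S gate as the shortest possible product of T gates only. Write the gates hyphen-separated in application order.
T-T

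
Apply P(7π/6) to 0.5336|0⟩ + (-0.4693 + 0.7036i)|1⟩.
0.5336|0⟩ + (0.7582 - 0.3747i)|1⟩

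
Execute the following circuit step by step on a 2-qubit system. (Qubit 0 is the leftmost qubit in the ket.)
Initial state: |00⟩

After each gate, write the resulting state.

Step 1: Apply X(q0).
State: |10⟩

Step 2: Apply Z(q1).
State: |10⟩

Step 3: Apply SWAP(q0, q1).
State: |01⟩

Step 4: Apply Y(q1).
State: -i|00⟩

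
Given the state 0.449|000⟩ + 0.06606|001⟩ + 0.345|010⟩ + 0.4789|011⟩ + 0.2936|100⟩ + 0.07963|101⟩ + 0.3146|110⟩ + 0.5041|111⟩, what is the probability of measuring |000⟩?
0.2016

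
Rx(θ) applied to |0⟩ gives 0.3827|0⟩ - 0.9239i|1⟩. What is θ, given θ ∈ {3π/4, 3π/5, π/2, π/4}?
3π/4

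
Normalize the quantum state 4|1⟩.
|1⟩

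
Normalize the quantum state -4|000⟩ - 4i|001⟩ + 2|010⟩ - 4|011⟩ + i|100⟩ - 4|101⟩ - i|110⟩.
-0.4781|000⟩ - 0.4781i|001⟩ + 0.239|010⟩ - 0.4781|011⟩ + 0.1195i|100⟩ - 0.4781|101⟩ - 0.1195i|110⟩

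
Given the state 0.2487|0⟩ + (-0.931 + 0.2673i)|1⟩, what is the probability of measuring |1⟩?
0.9382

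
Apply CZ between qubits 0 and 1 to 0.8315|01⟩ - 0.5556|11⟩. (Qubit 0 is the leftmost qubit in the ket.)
0.8315|01⟩ + 0.5556|11⟩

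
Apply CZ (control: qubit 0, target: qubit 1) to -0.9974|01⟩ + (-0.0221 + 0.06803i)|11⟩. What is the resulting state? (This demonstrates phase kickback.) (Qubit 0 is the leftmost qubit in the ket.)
-0.9974|01⟩ + (0.0221 - 0.06803i)|11⟩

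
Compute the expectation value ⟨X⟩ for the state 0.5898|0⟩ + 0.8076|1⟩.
0.9526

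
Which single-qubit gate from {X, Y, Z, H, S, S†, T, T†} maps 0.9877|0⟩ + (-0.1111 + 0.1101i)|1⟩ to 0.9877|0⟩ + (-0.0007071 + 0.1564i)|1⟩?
T†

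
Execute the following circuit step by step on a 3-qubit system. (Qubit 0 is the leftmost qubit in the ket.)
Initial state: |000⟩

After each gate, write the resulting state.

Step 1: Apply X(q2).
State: |001⟩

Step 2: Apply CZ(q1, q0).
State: |001⟩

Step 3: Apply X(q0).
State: |101⟩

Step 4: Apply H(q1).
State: 1/√2|101⟩ + 1/√2|111⟩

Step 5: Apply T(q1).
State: 1/√2|101⟩ + (1/2 + (1/2)i)|111⟩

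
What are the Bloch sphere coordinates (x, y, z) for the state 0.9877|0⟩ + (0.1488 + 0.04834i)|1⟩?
(0.2939, 0.09549, 0.9511)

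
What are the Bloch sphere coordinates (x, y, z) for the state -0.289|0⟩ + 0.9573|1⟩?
(-0.5533, 0, -0.8329)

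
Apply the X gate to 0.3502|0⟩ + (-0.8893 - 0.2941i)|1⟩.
(-0.8893 - 0.2941i)|0⟩ + 0.3502|1⟩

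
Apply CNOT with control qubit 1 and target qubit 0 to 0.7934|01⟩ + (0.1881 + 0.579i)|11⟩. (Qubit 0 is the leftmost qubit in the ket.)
(0.1881 + 0.579i)|01⟩ + 0.7934|11⟩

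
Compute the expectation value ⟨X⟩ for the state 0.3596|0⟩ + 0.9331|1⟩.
0.6711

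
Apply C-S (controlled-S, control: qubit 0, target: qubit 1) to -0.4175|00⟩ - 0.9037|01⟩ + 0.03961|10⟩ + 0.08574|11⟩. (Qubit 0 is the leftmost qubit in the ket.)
-0.4175|00⟩ - 0.9037|01⟩ + 0.03961|10⟩ + 0.08574i|11⟩

C-S leaves the control-|0⟩ kets |00⟩, |01⟩ unchanged and applies S to qubit 1 on the control-|1⟩ pair (|10⟩, |11⟩).
S = [[1, 0], [0, i]].
With a = amp(|10⟩) = 0.03961 and b = amp(|11⟩) = 0.08574:
new amp(|10⟩) = (1)·a = 0.03961
new amp(|11⟩) = (i)·b = 0.08574i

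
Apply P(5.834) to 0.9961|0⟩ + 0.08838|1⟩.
0.9961|0⟩ + (0.07961 - 0.03838i)|1⟩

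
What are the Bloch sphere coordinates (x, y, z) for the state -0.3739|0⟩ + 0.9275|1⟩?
(-0.6936, 0, -0.7205)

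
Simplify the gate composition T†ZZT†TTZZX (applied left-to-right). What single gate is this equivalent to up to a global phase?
X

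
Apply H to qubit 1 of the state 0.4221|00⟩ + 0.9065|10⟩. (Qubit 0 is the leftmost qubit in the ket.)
0.2985|00⟩ + 0.2985|01⟩ + 0.641|10⟩ + 0.641|11⟩

H on qubit 1 mixes each pair of kets that differ only in qubit 1: amplitudes (a, b) of (|…0…⟩, |…1…⟩) become ((a + b)/√2, (a − b)/√2). Kets absent from the input have amplitude 0.
(|00⟩, |01⟩): (a, b) = (0.4221, 0) → (0.2985, 0.2985)
(|10⟩, |11⟩): (a, b) = (0.9065, 0) → (0.641, 0.641)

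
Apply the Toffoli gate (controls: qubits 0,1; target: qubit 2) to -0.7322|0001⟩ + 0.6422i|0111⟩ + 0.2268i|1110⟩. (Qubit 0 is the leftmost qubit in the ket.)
-0.7322|0001⟩ + 0.6422i|0111⟩ + 0.2268i|1100⟩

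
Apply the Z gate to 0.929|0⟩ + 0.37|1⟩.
0.929|0⟩ - 0.37|1⟩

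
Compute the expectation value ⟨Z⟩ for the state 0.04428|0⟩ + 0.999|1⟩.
-0.996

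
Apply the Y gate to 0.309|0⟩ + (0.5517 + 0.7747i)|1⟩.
(0.7747 - 0.5517i)|0⟩ + 0.309i|1⟩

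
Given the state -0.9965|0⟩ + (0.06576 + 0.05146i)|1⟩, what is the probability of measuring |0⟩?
0.993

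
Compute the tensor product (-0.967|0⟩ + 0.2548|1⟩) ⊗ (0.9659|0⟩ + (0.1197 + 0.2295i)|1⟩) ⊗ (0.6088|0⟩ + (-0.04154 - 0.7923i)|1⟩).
-0.5686|000⟩ + (0.0388 + 0.74i)|001⟩ + (-0.07047 - 0.1351i)|010⟩ + (-0.171 + 0.1009i)|011⟩ + 0.1498|100⟩ + (-0.01022 - 0.195i)|101⟩ + (0.01857 + 0.0356i)|110⟩ + (0.04506 - 0.02659i)|111⟩

amp(|b₁b₂…⟩) = product of the factor amplitudes for bits b₁, b₂, …; only kets whose every factor amplitude is nonzero survive.
|000⟩: (-0.967)(0.9659)(0.6088) = -0.5686
|001⟩: (-0.967)(0.9659)(-0.04154 - 0.7923i) = (0.0388 + 0.74i)
|010⟩: (-0.967)(0.1197 + 0.2295i)(0.6088) = (-0.07047 - 0.1351i)
|011⟩: (-0.967)(0.1197 + 0.2295i)(-0.04154 - 0.7923i) = (-0.171 + 0.1009i)
|100⟩: (0.2548)(0.9659)(0.6088) = 0.1498
|101⟩: (0.2548)(0.9659)(-0.04154 - 0.7923i) = (-0.01022 - 0.195i)
|110⟩: (0.2548)(0.1197 + 0.2295i)(0.6088) = (0.01857 + 0.0356i)
|111⟩: (0.2548)(0.1197 + 0.2295i)(-0.04154 - 0.7923i) = (0.04506 - 0.02659i)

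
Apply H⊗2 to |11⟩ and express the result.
1/2|00⟩ - 1/2|01⟩ - 1/2|10⟩ + 1/2|11⟩

H⊗2 gives amp(|y⟩) = (1/2) Σ_x (−1)^(x·y) amp(|x⟩), where x·y is the number of positions in which both x and y have a 1.
|00⟩: (1)/2 = 1/2
|01⟩: (-1)/2 = -1/2
|10⟩: (-1)/2 = -1/2
|11⟩: (1)/2 = 1/2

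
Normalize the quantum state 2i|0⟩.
i|0⟩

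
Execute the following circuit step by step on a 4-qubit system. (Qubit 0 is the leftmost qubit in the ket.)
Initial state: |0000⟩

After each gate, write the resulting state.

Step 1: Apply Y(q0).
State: i|1000⟩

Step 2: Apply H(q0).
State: (1/√2)i|0000⟩ - (1/√2)i|1000⟩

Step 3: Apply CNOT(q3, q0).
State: (1/√2)i|0000⟩ - (1/√2)i|1000⟩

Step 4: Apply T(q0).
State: (1/√2)i|0000⟩ + (1/2 - (1/2)i)|1000⟩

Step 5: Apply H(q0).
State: (1/√8 + 0.1464i)|0000⟩ + (-1/√8 + 0.8536i)|1000⟩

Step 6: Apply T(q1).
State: (1/√8 + 0.1464i)|0000⟩ + (-1/√8 + 0.8536i)|1000⟩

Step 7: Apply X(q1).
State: (1/√8 + 0.1464i)|0100⟩ + (-1/√8 + 0.8536i)|1100⟩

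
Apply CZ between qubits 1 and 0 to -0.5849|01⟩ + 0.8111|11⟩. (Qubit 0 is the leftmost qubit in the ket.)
-0.5849|01⟩ - 0.8111|11⟩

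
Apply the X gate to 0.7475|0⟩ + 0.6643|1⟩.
0.6643|0⟩ + 0.7475|1⟩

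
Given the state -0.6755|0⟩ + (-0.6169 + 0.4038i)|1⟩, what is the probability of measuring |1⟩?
0.5436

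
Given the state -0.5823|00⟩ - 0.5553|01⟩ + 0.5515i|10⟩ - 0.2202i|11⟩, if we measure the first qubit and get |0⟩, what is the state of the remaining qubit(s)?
-0.7237|0⟩ - 0.6901|1⟩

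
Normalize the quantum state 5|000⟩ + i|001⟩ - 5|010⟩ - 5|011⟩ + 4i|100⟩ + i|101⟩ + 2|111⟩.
0.5077|000⟩ + 0.1015i|001⟩ - 0.5077|010⟩ - 0.5077|011⟩ + 0.4061i|100⟩ + 0.1015i|101⟩ + 0.2031|111⟩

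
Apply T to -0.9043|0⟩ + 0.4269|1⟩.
-0.9043|0⟩ + (0.3019 + 0.3019i)|1⟩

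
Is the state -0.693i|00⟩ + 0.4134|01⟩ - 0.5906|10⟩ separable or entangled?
Entangled

Writing the state as a|00⟩ + b|01⟩ + c|10⟩ + d|11⟩, it is a product state iff ad − bc = 0.
Here (a, b, c, d) = (-0.693i, 0.4134, -0.5906, 0): ad − bc = (-0.693i)(0) − (0.4134)(-0.5906) = 0.2442 ≠ 0, so the state is entangled.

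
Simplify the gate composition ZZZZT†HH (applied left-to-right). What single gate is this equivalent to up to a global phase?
T†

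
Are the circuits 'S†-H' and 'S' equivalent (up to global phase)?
No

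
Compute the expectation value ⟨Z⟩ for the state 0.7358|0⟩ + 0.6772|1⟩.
0.0828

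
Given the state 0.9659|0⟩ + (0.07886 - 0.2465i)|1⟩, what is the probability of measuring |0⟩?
0.933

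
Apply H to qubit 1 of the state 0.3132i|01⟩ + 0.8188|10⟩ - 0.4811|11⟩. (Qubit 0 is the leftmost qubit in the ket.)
0.2215i|00⟩ - 0.2215i|01⟩ + 0.2388|10⟩ + 0.9192|11⟩

H on qubit 1 mixes each pair of kets that differ only in qubit 1: amplitudes (a, b) of (|…0…⟩, |…1…⟩) become ((a + b)/√2, (a − b)/√2). Kets absent from the input have amplitude 0.
(|00⟩, |01⟩): (a, b) = (0, 0.3132i) → (0.2215i, -0.2215i)
(|10⟩, |11⟩): (a, b) = (0.8188, -0.4811) → (0.2388, 0.9192)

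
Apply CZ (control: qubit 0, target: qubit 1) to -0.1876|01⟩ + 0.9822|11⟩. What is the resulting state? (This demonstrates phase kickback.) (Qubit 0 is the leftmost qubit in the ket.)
-0.1876|01⟩ - 0.9822|11⟩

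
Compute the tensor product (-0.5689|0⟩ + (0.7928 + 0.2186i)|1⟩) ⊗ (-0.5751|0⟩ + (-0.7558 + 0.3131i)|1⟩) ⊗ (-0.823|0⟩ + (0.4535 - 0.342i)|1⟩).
-0.2693|000⟩ + (0.1484 - 0.1119i)|001⟩ + (-0.3539 + 0.1466i)|010⟩ + (0.1341 - 0.2278i)|011⟩ + (0.3752 + 0.1035i)|100⟩ + (-0.2498 + 0.09892i)|101⟩ + (0.5495 - 0.06832i)|110⟩ + (-0.2744 + 0.266i)|111⟩

amp(|b₁b₂…⟩) = product of the factor amplitudes for bits b₁, b₂, …; only kets whose every factor amplitude is nonzero survive.
|000⟩: (-0.5689)(-0.5751)(-0.823) = -0.2693
|001⟩: (-0.5689)(-0.5751)(0.4535 - 0.342i) = (0.1484 - 0.1119i)
|010⟩: (-0.5689)(-0.7558 + 0.3131i)(-0.823) = (-0.3539 + 0.1466i)
|011⟩: (-0.5689)(-0.7558 + 0.3131i)(0.4535 - 0.342i) = (0.1341 - 0.2278i)
|100⟩: (0.7928 + 0.2186i)(-0.5751)(-0.823) = (0.3752 + 0.1035i)
|101⟩: (0.7928 + 0.2186i)(-0.5751)(0.4535 - 0.342i) = (-0.2498 + 0.09892i)
|110⟩: (0.7928 + 0.2186i)(-0.7558 + 0.3131i)(-0.823) = (0.5495 - 0.06832i)
|111⟩: (0.7928 + 0.2186i)(-0.7558 + 0.3131i)(0.4535 - 0.342i) = (-0.2744 + 0.266i)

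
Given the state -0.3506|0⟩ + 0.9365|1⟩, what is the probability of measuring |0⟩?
0.1229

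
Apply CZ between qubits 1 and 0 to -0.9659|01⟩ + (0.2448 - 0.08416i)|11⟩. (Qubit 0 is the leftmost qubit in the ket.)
-0.9659|01⟩ + (-0.2448 + 0.08416i)|11⟩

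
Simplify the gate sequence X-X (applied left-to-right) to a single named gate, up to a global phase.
I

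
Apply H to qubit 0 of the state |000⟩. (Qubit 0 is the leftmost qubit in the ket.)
1/√2|000⟩ + 1/√2|100⟩

H on qubit 0 mixes each pair of kets that differ only in qubit 0: amplitudes (a, b) of (|…0…⟩, |…1…⟩) become ((a + b)/√2, (a − b)/√2). Kets absent from the input have amplitude 0.
(|000⟩, |100⟩): (a, b) = (1, 0) → (1/√2, 1/√2)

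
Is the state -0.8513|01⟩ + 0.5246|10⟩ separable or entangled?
Entangled

Writing the state as a|00⟩ + b|01⟩ + c|10⟩ + d|11⟩, it is a product state iff ad − bc = 0.
Here (a, b, c, d) = (0, -0.8513, 0.5246, 0): ad − bc = (0)(0) − (-0.8513)(0.5246) = 0.4466 ≠ 0, so the state is entangled.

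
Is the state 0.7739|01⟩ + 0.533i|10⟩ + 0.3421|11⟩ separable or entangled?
Entangled

Writing the state as a|00⟩ + b|01⟩ + c|10⟩ + d|11⟩, it is a product state iff ad − bc = 0.
Here (a, b, c, d) = (0, 0.7739, 0.533i, 0.3421): ad − bc = (0)(0.3421) − (0.7739)(0.533i) = -0.4125i ≠ 0, so the state is entangled.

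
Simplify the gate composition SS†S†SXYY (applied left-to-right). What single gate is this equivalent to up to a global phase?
X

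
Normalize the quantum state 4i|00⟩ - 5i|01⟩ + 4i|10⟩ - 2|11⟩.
0.5121i|00⟩ - 0.6402i|01⟩ + 0.5121i|10⟩ - 0.2561|11⟩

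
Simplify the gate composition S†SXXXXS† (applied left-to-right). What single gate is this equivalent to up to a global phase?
S†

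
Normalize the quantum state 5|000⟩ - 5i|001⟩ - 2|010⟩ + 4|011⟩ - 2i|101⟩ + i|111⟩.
1/√3|000⟩ - (1/√3)i|001⟩ - 0.2309|010⟩ + 0.4619|011⟩ - 0.2309i|101⟩ + 0.1155i|111⟩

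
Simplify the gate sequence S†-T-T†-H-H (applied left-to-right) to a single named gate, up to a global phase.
S†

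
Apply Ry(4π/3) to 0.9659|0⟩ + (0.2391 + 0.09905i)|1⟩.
(-0.69 - 0.08578i)|0⟩ + (0.7169 - 0.04953i)|1⟩

Ry(4π/3) = [[cos(θ/2), −sin(θ/2)], [sin(θ/2), cos(θ/2)]]; θ = 4π/3, cos(θ/2) ≈ -0.5, sin(θ/2) ≈ 0.866025.
With a = amp(|0⟩) = 0.9659 and b = amp(|1⟩) = (0.2391 + 0.09905i):
new amp(|0⟩) = (-0.5)·a + (-0.866025)·b = (-0.69 - 0.08578i)
new amp(|1⟩) = (0.866025)·a + (-0.5)·b = (0.7169 - 0.04953i)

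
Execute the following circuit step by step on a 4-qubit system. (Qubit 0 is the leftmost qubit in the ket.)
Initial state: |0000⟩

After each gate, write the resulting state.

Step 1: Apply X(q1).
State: |0100⟩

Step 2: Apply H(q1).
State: 1/√2|0000⟩ - 1/√2|0100⟩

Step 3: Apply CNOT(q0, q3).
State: 1/√2|0000⟩ - 1/√2|0100⟩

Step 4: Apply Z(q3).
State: 1/√2|0000⟩ - 1/√2|0100⟩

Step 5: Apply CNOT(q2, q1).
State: 1/√2|0000⟩ - 1/√2|0100⟩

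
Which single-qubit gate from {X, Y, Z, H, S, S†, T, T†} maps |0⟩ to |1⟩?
X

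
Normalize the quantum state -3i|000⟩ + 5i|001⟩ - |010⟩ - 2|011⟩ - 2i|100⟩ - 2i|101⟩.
-0.4376i|000⟩ + 0.7293i|001⟩ - 0.1459|010⟩ - 0.2917|011⟩ - 0.2917i|100⟩ - 0.2917i|101⟩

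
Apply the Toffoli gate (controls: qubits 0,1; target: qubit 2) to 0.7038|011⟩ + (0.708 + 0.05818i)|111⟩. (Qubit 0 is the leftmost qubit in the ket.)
0.7038|011⟩ + (0.708 + 0.05818i)|110⟩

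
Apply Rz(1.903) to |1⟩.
(0.5805 + 0.8143i)|1⟩

Rz(1.903) = [[e^(−iθ/2), 0], [0, e^(iθ/2)]] with e^(±iθ/2) = cos(θ/2) ± i·sin(θ/2); θ = 1.903, cos(θ/2) ≈ 0.580462, sin(θ/2) ≈ 0.814287.
With a = amp(|0⟩) = 0 and b = amp(|1⟩) = 1:
new amp(|0⟩) = (0.580462 - 0.814287i)·a = 0
new amp(|1⟩) = (0.580462 + 0.814287i)·b = (0.5805 + 0.8143i)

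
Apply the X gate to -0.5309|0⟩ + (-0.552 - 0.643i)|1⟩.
(-0.552 - 0.643i)|0⟩ - 0.5309|1⟩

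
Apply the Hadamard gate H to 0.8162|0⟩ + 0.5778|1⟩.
0.9857|0⟩ + 0.1686|1⟩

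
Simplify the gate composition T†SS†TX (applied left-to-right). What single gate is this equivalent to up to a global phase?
X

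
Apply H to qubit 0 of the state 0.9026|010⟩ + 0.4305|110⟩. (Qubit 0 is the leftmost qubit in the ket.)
0.9426|010⟩ + 0.3338|110⟩

H on qubit 0 mixes each pair of kets that differ only in qubit 0: amplitudes (a, b) of (|…0…⟩, |…1…⟩) become ((a + b)/√2, (a − b)/√2). Kets absent from the input have amplitude 0.
(|010⟩, |110⟩): (a, b) = (0.9026, 0.4305) → (0.9426, 0.3338)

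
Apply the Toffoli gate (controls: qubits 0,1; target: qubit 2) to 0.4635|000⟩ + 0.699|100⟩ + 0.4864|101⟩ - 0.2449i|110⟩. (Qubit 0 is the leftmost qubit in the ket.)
0.4635|000⟩ + 0.699|100⟩ + 0.4864|101⟩ - 0.2449i|111⟩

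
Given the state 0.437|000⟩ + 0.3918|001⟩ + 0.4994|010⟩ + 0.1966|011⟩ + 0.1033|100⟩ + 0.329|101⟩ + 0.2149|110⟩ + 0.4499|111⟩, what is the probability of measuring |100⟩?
0.01067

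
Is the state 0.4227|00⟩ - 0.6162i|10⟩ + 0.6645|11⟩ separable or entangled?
Entangled

Writing the state as a|00⟩ + b|01⟩ + c|10⟩ + d|11⟩, it is a product state iff ad − bc = 0.
Here (a, b, c, d) = (0.4227, 0, -0.6162i, 0.6645): ad − bc = (0.4227)(0.6645) − (0)(-0.6162i) = 0.2809 ≠ 0, so the state is entangled.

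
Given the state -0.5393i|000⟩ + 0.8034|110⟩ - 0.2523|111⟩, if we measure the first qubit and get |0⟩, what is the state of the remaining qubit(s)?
-i|00⟩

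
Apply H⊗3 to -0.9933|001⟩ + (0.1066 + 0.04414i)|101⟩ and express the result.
(-0.3135 + 0.01561i)|000⟩ + (0.3135 - 0.01561i)|001⟩ + (-0.3135 + 0.01561i)|010⟩ + (0.3135 - 0.01561i)|011⟩ + (-0.3889 - 0.01561i)|100⟩ + (0.3889 + 0.01561i)|101⟩ + (-0.3889 - 0.01561i)|110⟩ + (0.3889 + 0.01561i)|111⟩

H⊗3 gives amp(|y⟩) = (1/2√2) Σ_x (−1)^(x·y) amp(|x⟩), where x·y is the number of positions in which both x and y have a 1.
|000⟩: (-0.9933 + (0.1066 + 0.04414i))/(2√2) = (-0.3135 + 0.01561i)
|001⟩: (0.9933 - (0.1066 + 0.04414i))/(2√2) = (0.3135 - 0.01561i)
|010⟩: (-0.9933 + (0.1066 + 0.04414i))/(2√2) = (-0.3135 + 0.01561i)
|011⟩: (0.9933 - (0.1066 + 0.04414i))/(2√2) = (0.3135 - 0.01561i)
|100⟩: (-0.9933 - (0.1066 + 0.04414i))/(2√2) = (-0.3889 - 0.01561i)
|101⟩: (0.9933 + (0.1066 + 0.04414i))/(2√2) = (0.3889 + 0.01561i)
|110⟩: (-0.9933 - (0.1066 + 0.04414i))/(2√2) = (-0.3889 - 0.01561i)
|111⟩: (0.9933 + (0.1066 + 0.04414i))/(2√2) = (0.3889 + 0.01561i)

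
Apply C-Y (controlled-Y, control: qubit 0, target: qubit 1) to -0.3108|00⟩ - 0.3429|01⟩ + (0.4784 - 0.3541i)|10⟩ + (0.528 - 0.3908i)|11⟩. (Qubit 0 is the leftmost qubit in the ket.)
-0.3108|00⟩ - 0.3429|01⟩ + (-0.3908 - 0.528i)|10⟩ + (0.3541 + 0.4784i)|11⟩

C-Y leaves the control-|0⟩ kets |00⟩, |01⟩ unchanged and applies Y to qubit 1 on the control-|1⟩ pair (|10⟩, |11⟩).
Y = [[0, -i], [i, 0]].
With a = amp(|10⟩) = (0.4784 - 0.3541i) and b = amp(|11⟩) = (0.528 - 0.3908i):
new amp(|10⟩) = (-i)·b = (-0.3908 - 0.528i)
new amp(|11⟩) = (i)·a = (0.3541 + 0.4784i)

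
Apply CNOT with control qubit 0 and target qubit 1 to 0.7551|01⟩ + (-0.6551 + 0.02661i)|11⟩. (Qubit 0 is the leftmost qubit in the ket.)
0.7551|01⟩ + (-0.6551 + 0.02661i)|10⟩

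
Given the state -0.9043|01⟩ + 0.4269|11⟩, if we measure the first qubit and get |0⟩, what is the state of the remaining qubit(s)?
-|1⟩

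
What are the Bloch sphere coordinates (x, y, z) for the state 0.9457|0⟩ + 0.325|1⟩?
(0.6147, 0, 0.7887)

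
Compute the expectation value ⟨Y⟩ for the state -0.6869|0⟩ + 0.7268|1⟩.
0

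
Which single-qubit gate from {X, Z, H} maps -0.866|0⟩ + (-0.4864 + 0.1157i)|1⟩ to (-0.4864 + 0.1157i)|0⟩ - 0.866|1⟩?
X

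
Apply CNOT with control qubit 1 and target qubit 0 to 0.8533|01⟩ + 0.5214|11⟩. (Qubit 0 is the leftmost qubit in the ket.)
0.5214|01⟩ + 0.8533|11⟩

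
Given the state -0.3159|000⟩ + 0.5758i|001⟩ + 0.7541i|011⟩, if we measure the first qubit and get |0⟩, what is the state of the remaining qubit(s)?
-0.3159|00⟩ + 0.5758i|01⟩ + 0.7541i|11⟩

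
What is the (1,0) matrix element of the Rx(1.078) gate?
-0.5133i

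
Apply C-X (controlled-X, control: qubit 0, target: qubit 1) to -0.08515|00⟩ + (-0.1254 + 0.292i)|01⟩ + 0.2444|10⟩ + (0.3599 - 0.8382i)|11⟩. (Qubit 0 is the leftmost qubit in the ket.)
-0.08515|00⟩ + (-0.1254 + 0.292i)|01⟩ + (0.3599 - 0.8382i)|10⟩ + 0.2444|11⟩

C-X leaves the control-|0⟩ kets |00⟩, |01⟩ unchanged and applies X to qubit 1 on the control-|1⟩ pair (|10⟩, |11⟩).
X = [[0, 1], [1, 0]].
With a = amp(|10⟩) = 0.2444 and b = amp(|11⟩) = (0.3599 - 0.8382i):
new amp(|10⟩) = (1)·b = (0.3599 - 0.8382i)
new amp(|11⟩) = (1)·a = 0.2444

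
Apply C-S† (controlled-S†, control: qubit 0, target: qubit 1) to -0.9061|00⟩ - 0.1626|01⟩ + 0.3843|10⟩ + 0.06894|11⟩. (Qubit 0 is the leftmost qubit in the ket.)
-0.9061|00⟩ - 0.1626|01⟩ + 0.3843|10⟩ - 0.06894i|11⟩

C-S† leaves the control-|0⟩ kets |00⟩, |01⟩ unchanged and applies S† to qubit 1 on the control-|1⟩ pair (|10⟩, |11⟩).
S† = [[1, 0], [0, -i]].
With a = amp(|10⟩) = 0.3843 and b = amp(|11⟩) = 0.06894:
new amp(|10⟩) = (1)·a = 0.3843
new amp(|11⟩) = (-i)·b = -0.06894i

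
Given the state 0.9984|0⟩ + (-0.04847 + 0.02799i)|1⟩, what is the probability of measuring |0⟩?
0.9968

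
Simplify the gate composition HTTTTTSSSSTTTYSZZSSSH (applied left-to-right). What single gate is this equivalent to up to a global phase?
Y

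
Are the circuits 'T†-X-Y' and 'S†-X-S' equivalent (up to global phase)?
No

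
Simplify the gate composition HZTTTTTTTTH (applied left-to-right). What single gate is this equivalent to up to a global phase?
X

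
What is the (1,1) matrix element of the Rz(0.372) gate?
(0.9828 + 0.1849i)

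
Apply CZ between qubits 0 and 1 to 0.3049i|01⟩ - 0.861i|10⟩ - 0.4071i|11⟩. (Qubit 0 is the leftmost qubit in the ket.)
0.3049i|01⟩ - 0.861i|10⟩ + 0.4071i|11⟩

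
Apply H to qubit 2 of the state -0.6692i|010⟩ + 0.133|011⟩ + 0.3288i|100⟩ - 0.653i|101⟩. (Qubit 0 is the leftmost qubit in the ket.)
(0.09405 - 0.4732i)|010⟩ + (-0.09405 - 0.4732i)|011⟩ - 0.2292i|100⟩ + 0.6942i|101⟩

H on qubit 2 mixes each pair of kets that differ only in qubit 2: amplitudes (a, b) of (|…0…⟩, |…1…⟩) become ((a + b)/√2, (a − b)/√2). Kets absent from the input have amplitude 0.
(|010⟩, |011⟩): (a, b) = (-0.6692i, 0.133) → ((0.09405 - 0.4732i), (-0.09405 - 0.4732i))
(|100⟩, |101⟩): (a, b) = (0.3288i, -0.653i) → (-0.2292i, 0.6942i)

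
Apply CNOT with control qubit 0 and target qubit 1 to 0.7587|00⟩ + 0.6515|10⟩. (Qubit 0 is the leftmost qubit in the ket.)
0.7587|00⟩ + 0.6515|11⟩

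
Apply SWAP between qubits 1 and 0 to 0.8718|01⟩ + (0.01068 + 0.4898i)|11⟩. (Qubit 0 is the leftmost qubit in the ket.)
0.8718|10⟩ + (0.01068 + 0.4898i)|11⟩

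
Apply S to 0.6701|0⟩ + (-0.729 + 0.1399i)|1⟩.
0.6701|0⟩ + (-0.1399 - 0.729i)|1⟩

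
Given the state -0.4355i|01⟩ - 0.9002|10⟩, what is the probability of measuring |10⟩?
0.8104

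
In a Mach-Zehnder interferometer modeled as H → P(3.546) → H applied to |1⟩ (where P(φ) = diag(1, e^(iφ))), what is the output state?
(0.9597 + 0.1967i)|0⟩ + (0.04033 - 0.1967i)|1⟩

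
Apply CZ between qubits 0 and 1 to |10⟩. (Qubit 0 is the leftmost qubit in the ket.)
|10⟩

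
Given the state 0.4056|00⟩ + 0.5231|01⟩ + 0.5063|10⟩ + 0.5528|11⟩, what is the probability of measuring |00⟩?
0.1645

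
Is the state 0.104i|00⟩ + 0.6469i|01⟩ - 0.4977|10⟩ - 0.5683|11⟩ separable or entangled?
Entangled

Writing the state as a|00⟩ + b|01⟩ + c|10⟩ + d|11⟩, it is a product state iff ad − bc = 0.
Here (a, b, c, d) = (0.104i, 0.6469i, -0.4977, -0.5683): ad − bc = (0.104i)(-0.5683) − (0.6469i)(-0.4977) = 0.2629i ≠ 0, so the state is entangled.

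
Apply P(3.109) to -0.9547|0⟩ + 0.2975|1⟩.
-0.9547|0⟩ + (-0.2973 + 0.009695i)|1⟩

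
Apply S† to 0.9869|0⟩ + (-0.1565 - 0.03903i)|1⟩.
0.9869|0⟩ + (-0.03903 + 0.1565i)|1⟩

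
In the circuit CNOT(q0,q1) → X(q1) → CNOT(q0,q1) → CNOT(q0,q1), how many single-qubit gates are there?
1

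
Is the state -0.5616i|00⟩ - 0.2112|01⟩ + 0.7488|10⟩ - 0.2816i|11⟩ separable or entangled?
Separable

Writing the state as a|00⟩ + b|01⟩ + c|10⟩ + d|11⟩, it is a product state iff ad − bc = 0.
Here (a, b, c, d) = (-0.5616i, -0.2112, 0.7488, -0.2816i): ad − bc = (-0.5616i)(-0.2816i) − (-0.2112)(0.7488) = 0, so the state is separable.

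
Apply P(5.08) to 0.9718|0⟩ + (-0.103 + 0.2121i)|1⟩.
0.9718|0⟩ + (0.1609 + 0.1723i)|1⟩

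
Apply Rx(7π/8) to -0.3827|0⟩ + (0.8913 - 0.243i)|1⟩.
(-0.313 - 0.8742i)|0⟩ + (0.1739 + 0.3279i)|1⟩

Rx(7π/8) = [[cos(θ/2), −i·sin(θ/2)], [−i·sin(θ/2), cos(θ/2)]]; θ = 7π/8, cos(θ/2) ≈ 0.19509, sin(θ/2) ≈ 0.980785.
With a = amp(|0⟩) = -0.3827 and b = amp(|1⟩) = (0.8913 - 0.243i):
new amp(|0⟩) = (0.19509)·a + (-0.980785i)·b = (-0.313 - 0.8742i)
new amp(|1⟩) = (-0.980785i)·a + (0.19509)·b = (0.1739 + 0.3279i)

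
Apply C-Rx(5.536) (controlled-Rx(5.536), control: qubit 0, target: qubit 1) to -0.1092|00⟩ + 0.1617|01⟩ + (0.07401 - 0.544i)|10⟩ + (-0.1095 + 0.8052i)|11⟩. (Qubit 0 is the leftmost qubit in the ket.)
-0.1092|00⟩ + 0.1617|01⟩ + (0.225 + 0.5464i)|10⟩ + (-0.09659 - 0.7767i)|11⟩

C-Rx(5.536) leaves the control-|0⟩ kets |00⟩, |01⟩ unchanged and applies Rx(5.536) to qubit 1 on the control-|1⟩ pair (|10⟩, |11⟩).
Rx(5.536) = [[cos(θ/2), −i·sin(θ/2)], [−i·sin(θ/2), cos(θ/2)]]; θ = 5.536, cos(θ/2) ≈ -0.931022, sin(θ/2) ≈ 0.364963.
With a = amp(|10⟩) = (0.07401 - 0.544i) and b = amp(|11⟩) = (-0.1095 + 0.8052i):
new amp(|10⟩) = (-0.931022)·a + (-0.364963i)·b = (0.225 + 0.5464i)
new amp(|11⟩) = (-0.364963i)·a + (-0.931022)·b = (-0.09659 - 0.7767i)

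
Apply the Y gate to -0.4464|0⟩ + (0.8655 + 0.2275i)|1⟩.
(0.2275 - 0.8655i)|0⟩ - 0.4464i|1⟩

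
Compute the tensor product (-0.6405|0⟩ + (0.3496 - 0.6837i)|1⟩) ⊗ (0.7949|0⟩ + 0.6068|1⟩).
-0.5091|00⟩ - 0.3887|01⟩ + (0.2779 - 0.5435i)|10⟩ + (0.2121 - 0.4149i)|11⟩

amp(|b₁b₂…⟩) = product of the factor amplitudes for bits b₁, b₂, …; only kets whose every factor amplitude is nonzero survive.
|00⟩: (-0.6405)(0.7949) = -0.5091
|01⟩: (-0.6405)(0.6068) = -0.3887
|10⟩: (0.3496 - 0.6837i)(0.7949) = (0.2779 - 0.5435i)
|11⟩: (0.3496 - 0.6837i)(0.6068) = (0.2121 - 0.4149i)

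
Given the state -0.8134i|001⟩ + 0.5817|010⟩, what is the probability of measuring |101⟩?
0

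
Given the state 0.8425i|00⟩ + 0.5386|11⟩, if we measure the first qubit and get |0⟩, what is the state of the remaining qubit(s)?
i|0⟩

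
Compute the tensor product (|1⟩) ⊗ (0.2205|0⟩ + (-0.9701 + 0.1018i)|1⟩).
0.2205|10⟩ + (-0.9701 + 0.1018i)|11⟩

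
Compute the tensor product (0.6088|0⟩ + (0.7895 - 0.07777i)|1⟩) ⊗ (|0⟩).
0.6088|00⟩ + (0.7895 - 0.07777i)|10⟩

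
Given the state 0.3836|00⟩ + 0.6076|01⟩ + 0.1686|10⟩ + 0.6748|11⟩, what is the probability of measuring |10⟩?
0.02843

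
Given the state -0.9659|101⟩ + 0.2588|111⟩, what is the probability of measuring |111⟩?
0.06698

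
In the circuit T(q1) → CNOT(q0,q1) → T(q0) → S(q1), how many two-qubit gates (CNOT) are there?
1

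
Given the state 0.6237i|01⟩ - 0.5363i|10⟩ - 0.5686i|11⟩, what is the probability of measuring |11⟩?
0.3233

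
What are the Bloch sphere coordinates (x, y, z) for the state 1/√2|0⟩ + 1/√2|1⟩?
(1, 0, 0)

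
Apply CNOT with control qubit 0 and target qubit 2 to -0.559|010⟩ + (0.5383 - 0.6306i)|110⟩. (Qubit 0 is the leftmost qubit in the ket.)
-0.559|010⟩ + (0.5383 - 0.6306i)|111⟩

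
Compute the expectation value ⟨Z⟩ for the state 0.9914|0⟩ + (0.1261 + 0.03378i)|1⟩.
0.9658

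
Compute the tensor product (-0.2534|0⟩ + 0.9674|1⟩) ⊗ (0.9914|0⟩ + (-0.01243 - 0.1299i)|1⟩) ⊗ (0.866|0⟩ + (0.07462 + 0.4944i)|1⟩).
-0.2176|000⟩ + (-0.01875 - 0.1242i)|001⟩ + (0.002728 + 0.02851i)|010⟩ + (-0.01604 + 0.004013i)|011⟩ + 0.8306|100⟩ + (0.07157 + 0.4742i)|101⟩ + (-0.01041 - 0.1088i)|110⟩ + (0.06123 - 0.01532i)|111⟩

amp(|b₁b₂…⟩) = product of the factor amplitudes for bits b₁, b₂, …; only kets whose every factor amplitude is nonzero survive.
|000⟩: (-0.2534)(0.9914)(0.866) = -0.2176
|001⟩: (-0.2534)(0.9914)(0.07462 + 0.4944i) = (-0.01875 - 0.1242i)
|010⟩: (-0.2534)(-0.01243 - 0.1299i)(0.866) = (0.002728 + 0.02851i)
|011⟩: (-0.2534)(-0.01243 - 0.1299i)(0.07462 + 0.4944i) = (-0.01604 + 0.004013i)
|100⟩: (0.9674)(0.9914)(0.866) = 0.8306
|101⟩: (0.9674)(0.9914)(0.07462 + 0.4944i) = (0.07157 + 0.4742i)
|110⟩: (0.9674)(-0.01243 - 0.1299i)(0.866) = (-0.01041 - 0.1088i)
|111⟩: (0.9674)(-0.01243 - 0.1299i)(0.07462 + 0.4944i) = (0.06123 - 0.01532i)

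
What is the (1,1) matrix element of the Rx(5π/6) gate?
0.2588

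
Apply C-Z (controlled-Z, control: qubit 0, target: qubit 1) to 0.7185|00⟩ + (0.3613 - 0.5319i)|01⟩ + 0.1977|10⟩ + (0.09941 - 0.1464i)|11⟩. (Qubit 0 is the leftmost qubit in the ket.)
0.7185|00⟩ + (0.3613 - 0.5319i)|01⟩ + 0.1977|10⟩ + (-0.09941 + 0.1464i)|11⟩

C-Z leaves the control-|0⟩ kets |00⟩, |01⟩ unchanged and applies Z to qubit 1 on the control-|1⟩ pair (|10⟩, |11⟩).
Z = [[1, 0], [0, -1]].
With a = amp(|10⟩) = 0.1977 and b = amp(|11⟩) = (0.09941 - 0.1464i):
new amp(|10⟩) = (1)·a = 0.1977
new amp(|11⟩) = (-1)·b = (-0.09941 + 0.1464i)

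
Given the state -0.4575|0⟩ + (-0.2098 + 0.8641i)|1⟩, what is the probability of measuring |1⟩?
0.7907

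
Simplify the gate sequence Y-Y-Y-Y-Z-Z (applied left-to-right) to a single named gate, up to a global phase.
I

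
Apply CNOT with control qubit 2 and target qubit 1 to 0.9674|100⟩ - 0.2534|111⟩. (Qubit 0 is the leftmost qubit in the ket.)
0.9674|100⟩ - 0.2534|101⟩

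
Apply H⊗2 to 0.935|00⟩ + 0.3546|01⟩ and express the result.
0.6448|00⟩ + 0.2902|01⟩ + 0.6448|10⟩ + 0.2902|11⟩

H⊗2 gives amp(|y⟩) = (1/2) Σ_x (−1)^(x·y) amp(|x⟩), where x·y is the number of positions in which both x and y have a 1.
|00⟩: (0.935 + 0.3546)/2 = 0.6448
|01⟩: (0.935 - 0.3546)/2 = 0.2902
|10⟩: (0.935 + 0.3546)/2 = 0.6448
|11⟩: (0.935 - 0.3546)/2 = 0.2902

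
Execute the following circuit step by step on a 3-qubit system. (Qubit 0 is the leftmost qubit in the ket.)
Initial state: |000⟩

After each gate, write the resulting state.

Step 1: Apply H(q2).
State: 1/√2|000⟩ + 1/√2|001⟩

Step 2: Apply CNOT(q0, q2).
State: 1/√2|000⟩ + 1/√2|001⟩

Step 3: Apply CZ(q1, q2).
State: 1/√2|000⟩ + 1/√2|001⟩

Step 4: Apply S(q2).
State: 1/√2|000⟩ + (1/√2)i|001⟩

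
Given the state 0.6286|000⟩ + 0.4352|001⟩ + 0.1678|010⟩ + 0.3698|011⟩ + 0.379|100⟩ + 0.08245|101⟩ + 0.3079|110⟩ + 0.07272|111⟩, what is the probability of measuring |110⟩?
0.0948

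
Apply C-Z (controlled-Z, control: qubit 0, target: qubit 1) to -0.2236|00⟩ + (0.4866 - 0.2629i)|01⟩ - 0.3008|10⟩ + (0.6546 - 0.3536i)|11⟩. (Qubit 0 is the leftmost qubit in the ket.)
-0.2236|00⟩ + (0.4866 - 0.2629i)|01⟩ - 0.3008|10⟩ + (-0.6546 + 0.3536i)|11⟩

C-Z leaves the control-|0⟩ kets |00⟩, |01⟩ unchanged and applies Z to qubit 1 on the control-|1⟩ pair (|10⟩, |11⟩).
Z = [[1, 0], [0, -1]].
With a = amp(|10⟩) = -0.3008 and b = amp(|11⟩) = (0.6546 - 0.3536i):
new amp(|10⟩) = (1)·a = -0.3008
new amp(|11⟩) = (-1)·b = (-0.6546 + 0.3536i)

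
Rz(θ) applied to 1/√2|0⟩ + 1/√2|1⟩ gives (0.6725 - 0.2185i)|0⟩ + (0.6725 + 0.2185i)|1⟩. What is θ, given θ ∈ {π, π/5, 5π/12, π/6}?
π/5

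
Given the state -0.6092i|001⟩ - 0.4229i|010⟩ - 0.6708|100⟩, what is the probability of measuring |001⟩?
0.3711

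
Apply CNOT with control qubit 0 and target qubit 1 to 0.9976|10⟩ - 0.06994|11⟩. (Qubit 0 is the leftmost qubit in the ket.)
-0.06994|10⟩ + 0.9976|11⟩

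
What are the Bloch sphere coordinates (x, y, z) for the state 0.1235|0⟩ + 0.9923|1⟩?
(0.2451, 0, -0.9694)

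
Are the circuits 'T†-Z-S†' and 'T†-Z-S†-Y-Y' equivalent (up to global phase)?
Yes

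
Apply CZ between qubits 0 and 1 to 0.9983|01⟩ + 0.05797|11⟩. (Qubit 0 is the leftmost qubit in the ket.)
0.9983|01⟩ - 0.05797|11⟩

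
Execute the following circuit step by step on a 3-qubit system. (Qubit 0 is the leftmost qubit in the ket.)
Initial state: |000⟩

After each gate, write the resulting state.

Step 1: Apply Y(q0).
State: i|100⟩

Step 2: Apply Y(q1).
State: -|110⟩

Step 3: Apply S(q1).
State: -i|110⟩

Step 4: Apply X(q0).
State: -i|010⟩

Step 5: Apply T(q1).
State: (1/√2 - (1/√2)i)|010⟩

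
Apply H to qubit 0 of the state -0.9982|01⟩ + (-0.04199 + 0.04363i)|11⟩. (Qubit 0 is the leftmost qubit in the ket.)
(-0.7355 + 0.03085i)|01⟩ + (-0.6761 - 0.03085i)|11⟩

H on qubit 0 mixes each pair of kets that differ only in qubit 0: amplitudes (a, b) of (|…0…⟩, |…1…⟩) become ((a + b)/√2, (a − b)/√2). Kets absent from the input have amplitude 0.
(|01⟩, |11⟩): (a, b) = (-0.9982, (-0.04199 + 0.04363i)) → ((-0.7355 + 0.03085i), (-0.6761 - 0.03085i))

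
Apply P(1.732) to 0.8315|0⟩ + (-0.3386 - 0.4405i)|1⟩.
0.8315|0⟩ + (0.4891 - 0.2635i)|1⟩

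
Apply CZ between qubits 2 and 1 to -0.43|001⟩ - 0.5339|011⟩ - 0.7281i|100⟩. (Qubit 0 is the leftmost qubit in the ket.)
-0.43|001⟩ + 0.5339|011⟩ - 0.7281i|100⟩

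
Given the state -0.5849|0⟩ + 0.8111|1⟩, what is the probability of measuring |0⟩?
0.3421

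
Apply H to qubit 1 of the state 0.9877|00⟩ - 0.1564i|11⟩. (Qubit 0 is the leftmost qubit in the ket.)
0.6984|00⟩ + 0.6984|01⟩ - 0.1106i|10⟩ + 0.1106i|11⟩

H on qubit 1 mixes each pair of kets that differ only in qubit 1: amplitudes (a, b) of (|…0…⟩, |…1…⟩) become ((a + b)/√2, (a − b)/√2). Kets absent from the input have amplitude 0.
(|00⟩, |01⟩): (a, b) = (0.9877, 0) → (0.6984, 0.6984)
(|10⟩, |11⟩): (a, b) = (0, -0.1564i) → (-0.1106i, 0.1106i)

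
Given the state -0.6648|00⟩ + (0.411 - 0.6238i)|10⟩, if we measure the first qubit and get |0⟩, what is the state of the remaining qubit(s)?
-|0⟩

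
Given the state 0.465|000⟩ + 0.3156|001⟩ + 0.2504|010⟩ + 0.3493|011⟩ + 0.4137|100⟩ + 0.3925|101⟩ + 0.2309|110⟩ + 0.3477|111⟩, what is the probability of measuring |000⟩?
0.2162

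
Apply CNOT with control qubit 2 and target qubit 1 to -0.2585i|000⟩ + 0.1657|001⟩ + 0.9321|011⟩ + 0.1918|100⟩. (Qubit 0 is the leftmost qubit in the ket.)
-0.2585i|000⟩ + 0.9321|001⟩ + 0.1657|011⟩ + 0.1918|100⟩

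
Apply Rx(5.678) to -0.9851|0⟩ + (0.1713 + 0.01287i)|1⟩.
(0.9442 - 0.05105i)|0⟩ + (-0.1635 + 0.2813i)|1⟩

Rx(5.678) = [[cos(θ/2), −i·sin(θ/2)], [−i·sin(θ/2), cos(θ/2)]]; θ = 5.678, cos(θ/2) ≈ -0.954567, sin(θ/2) ≈ 0.297996.
With a = amp(|0⟩) = -0.9851 and b = amp(|1⟩) = (0.1713 + 0.01287i):
new amp(|0⟩) = (-0.954567)·a + (-0.297996i)·b = (0.9442 - 0.05105i)
new amp(|1⟩) = (-0.297996i)·a + (-0.954567)·b = (-0.1635 + 0.2813i)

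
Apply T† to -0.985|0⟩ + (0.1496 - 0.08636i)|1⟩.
-0.985|0⟩ + (0.04472 - 0.1668i)|1⟩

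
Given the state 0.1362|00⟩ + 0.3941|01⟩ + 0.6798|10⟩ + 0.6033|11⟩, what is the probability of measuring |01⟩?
0.1553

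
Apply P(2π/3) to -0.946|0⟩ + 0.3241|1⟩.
-0.946|0⟩ + (-0.1621 + 0.2807i)|1⟩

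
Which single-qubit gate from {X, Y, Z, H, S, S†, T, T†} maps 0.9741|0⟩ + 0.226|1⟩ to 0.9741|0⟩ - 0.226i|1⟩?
S†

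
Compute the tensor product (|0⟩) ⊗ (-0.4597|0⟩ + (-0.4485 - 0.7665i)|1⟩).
-0.4597|00⟩ + (-0.4485 - 0.7665i)|01⟩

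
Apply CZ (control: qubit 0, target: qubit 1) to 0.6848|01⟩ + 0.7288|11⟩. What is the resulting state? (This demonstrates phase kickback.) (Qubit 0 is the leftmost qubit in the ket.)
0.6848|01⟩ - 0.7288|11⟩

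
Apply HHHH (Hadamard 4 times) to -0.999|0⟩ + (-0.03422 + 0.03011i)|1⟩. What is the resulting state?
-0.999|0⟩ + (-0.03422 + 0.03011i)|1⟩

H² = I, so an even number of Hadamards cancels: H^4 = I and the state is unchanged.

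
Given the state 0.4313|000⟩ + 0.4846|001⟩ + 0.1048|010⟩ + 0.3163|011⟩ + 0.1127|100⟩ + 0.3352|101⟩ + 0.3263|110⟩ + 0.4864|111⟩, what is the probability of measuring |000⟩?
0.186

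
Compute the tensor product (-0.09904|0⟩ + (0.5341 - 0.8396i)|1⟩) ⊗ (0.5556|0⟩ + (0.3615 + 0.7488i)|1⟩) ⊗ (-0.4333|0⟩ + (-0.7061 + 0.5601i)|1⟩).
0.02384|000⟩ + (0.03885 - 0.03082i)|001⟩ + (0.01551 + 0.03213i)|010⟩ + (0.06682 + 0.03231i)|011⟩ + (-0.1286 + 0.2021i)|100⟩ + (0.05174 + 0.4956i)|101⟩ + (-0.3561 - 0.04178i)|110⟩ + (-0.6343 + 0.3922i)|111⟩

amp(|b₁b₂…⟩) = product of the factor amplitudes for bits b₁, b₂, …; only kets whose every factor amplitude is nonzero survive.
|000⟩: (-0.09904)(0.5556)(-0.4333) = 0.02384
|001⟩: (-0.09904)(0.5556)(-0.7061 + 0.5601i) = (0.03885 - 0.03082i)
|010⟩: (-0.09904)(0.3615 + 0.7488i)(-0.4333) = (0.01551 + 0.03213i)
|011⟩: (-0.09904)(0.3615 + 0.7488i)(-0.7061 + 0.5601i) = (0.06682 + 0.03231i)
|100⟩: (0.5341 - 0.8396i)(0.5556)(-0.4333) = (-0.1286 + 0.2021i)
|101⟩: (0.5341 - 0.8396i)(0.5556)(-0.7061 + 0.5601i) = (0.05174 + 0.4956i)
|110⟩: (0.5341 - 0.8396i)(0.3615 + 0.7488i)(-0.4333) = (-0.3561 - 0.04178i)
|111⟩: (0.5341 - 0.8396i)(0.3615 + 0.7488i)(-0.7061 + 0.5601i) = (-0.6343 + 0.3922i)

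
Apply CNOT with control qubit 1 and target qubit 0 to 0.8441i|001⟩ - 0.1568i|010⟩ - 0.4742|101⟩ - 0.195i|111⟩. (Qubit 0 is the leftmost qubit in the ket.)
0.8441i|001⟩ - 0.195i|011⟩ - 0.4742|101⟩ - 0.1568i|110⟩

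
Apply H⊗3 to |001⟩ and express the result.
1/√8|000⟩ - 1/√8|001⟩ + 1/√8|010⟩ - 1/√8|011⟩ + 1/√8|100⟩ - 1/√8|101⟩ + 1/√8|110⟩ - 1/√8|111⟩

H⊗3 gives amp(|y⟩) = (1/2√2) Σ_x (−1)^(x·y) amp(|x⟩), where x·y is the number of positions in which both x and y have a 1.
|000⟩: (1)/(2√2) = 1/√8
|001⟩: (-1)/(2√2) = -1/√8
|010⟩: (1)/(2√2) = 1/√8
|011⟩: (-1)/(2√2) = -1/√8
|100⟩: (1)/(2√2) = 1/√8
|101⟩: (-1)/(2√2) = -1/√8
|110⟩: (1)/(2√2) = 1/√8
|111⟩: (-1)/(2√2) = -1/√8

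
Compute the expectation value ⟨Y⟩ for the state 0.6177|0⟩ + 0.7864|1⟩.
0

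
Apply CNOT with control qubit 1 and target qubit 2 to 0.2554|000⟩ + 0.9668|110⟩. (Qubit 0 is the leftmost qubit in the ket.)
0.2554|000⟩ + 0.9668|111⟩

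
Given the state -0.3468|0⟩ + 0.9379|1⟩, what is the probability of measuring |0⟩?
0.1203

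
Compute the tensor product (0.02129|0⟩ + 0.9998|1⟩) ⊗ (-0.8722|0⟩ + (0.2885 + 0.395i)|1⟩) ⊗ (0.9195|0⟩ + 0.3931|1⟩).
-0.01707|000⟩ - 0.0073|001⟩ + (0.005648 + 0.007733i)|010⟩ + (0.002414 + 0.003306i)|011⟩ - 0.8018|100⟩ - 0.3428|101⟩ + (0.2652 + 0.3631i)|110⟩ + (0.1134 + 0.1552i)|111⟩

amp(|b₁b₂…⟩) = product of the factor amplitudes for bits b₁, b₂, …; only kets whose every factor amplitude is nonzero survive.
|000⟩: (0.02129)(-0.8722)(0.9195) = -0.01707
|001⟩: (0.02129)(-0.8722)(0.3931) = -0.0073
|010⟩: (0.02129)(0.2885 + 0.395i)(0.9195) = (0.005648 + 0.007733i)
|011⟩: (0.02129)(0.2885 + 0.395i)(0.3931) = (0.002414 + 0.003306i)
|100⟩: (0.9998)(-0.8722)(0.9195) = -0.8018
|101⟩: (0.9998)(-0.8722)(0.3931) = -0.3428
|110⟩: (0.9998)(0.2885 + 0.395i)(0.9195) = (0.2652 + 0.3631i)
|111⟩: (0.9998)(0.2885 + 0.395i)(0.3931) = (0.1134 + 0.1552i)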